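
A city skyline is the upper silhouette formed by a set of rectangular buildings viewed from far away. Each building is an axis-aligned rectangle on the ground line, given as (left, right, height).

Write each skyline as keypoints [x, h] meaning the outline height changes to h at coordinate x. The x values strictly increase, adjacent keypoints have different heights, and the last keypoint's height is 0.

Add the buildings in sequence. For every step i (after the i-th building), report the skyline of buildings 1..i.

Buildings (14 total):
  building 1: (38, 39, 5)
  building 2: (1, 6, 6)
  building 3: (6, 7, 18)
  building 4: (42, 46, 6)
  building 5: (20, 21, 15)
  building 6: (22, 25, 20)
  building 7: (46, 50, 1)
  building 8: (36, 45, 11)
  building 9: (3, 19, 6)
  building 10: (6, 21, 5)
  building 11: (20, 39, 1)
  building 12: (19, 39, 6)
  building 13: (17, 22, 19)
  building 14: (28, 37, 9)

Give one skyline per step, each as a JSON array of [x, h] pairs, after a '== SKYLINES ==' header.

== SKYLINES ==
[[38,5],[39,0]]
[[1,6],[6,0],[38,5],[39,0]]
[[1,6],[6,18],[7,0],[38,5],[39,0]]
[[1,6],[6,18],[7,0],[38,5],[39,0],[42,6],[46,0]]
[[1,6],[6,18],[7,0],[20,15],[21,0],[38,5],[39,0],[42,6],[46,0]]
[[1,6],[6,18],[7,0],[20,15],[21,0],[22,20],[25,0],[38,5],[39,0],[42,6],[46,0]]
[[1,6],[6,18],[7,0],[20,15],[21,0],[22,20],[25,0],[38,5],[39,0],[42,6],[46,1],[50,0]]
[[1,6],[6,18],[7,0],[20,15],[21,0],[22,20],[25,0],[36,11],[45,6],[46,1],[50,0]]
[[1,6],[6,18],[7,6],[19,0],[20,15],[21,0],[22,20],[25,0],[36,11],[45,6],[46,1],[50,0]]
[[1,6],[6,18],[7,6],[19,5],[20,15],[21,0],[22,20],[25,0],[36,11],[45,6],[46,1],[50,0]]
[[1,6],[6,18],[7,6],[19,5],[20,15],[21,1],[22,20],[25,1],[36,11],[45,6],[46,1],[50,0]]
[[1,6],[6,18],[7,6],[20,15],[21,6],[22,20],[25,6],[36,11],[45,6],[46,1],[50,0]]
[[1,6],[6,18],[7,6],[17,19],[22,20],[25,6],[36,11],[45,6],[46,1],[50,0]]
[[1,6],[6,18],[7,6],[17,19],[22,20],[25,6],[28,9],[36,11],[45,6],[46,1],[50,0]]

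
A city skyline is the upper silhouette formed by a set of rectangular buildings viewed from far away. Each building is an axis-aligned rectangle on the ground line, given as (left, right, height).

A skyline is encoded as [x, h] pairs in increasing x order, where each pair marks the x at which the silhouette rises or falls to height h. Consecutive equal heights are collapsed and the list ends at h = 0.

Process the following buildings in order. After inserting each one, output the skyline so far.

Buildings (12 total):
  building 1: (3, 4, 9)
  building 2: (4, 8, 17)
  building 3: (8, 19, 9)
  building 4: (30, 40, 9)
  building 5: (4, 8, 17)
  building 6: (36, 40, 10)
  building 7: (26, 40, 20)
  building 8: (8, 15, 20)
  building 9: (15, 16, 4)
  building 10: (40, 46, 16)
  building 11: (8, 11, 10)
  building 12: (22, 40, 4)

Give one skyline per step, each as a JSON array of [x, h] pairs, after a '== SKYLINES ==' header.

== SKYLINES ==
[[3,9],[4,0]]
[[3,9],[4,17],[8,0]]
[[3,9],[4,17],[8,9],[19,0]]
[[3,9],[4,17],[8,9],[19,0],[30,9],[40,0]]
[[3,9],[4,17],[8,9],[19,0],[30,9],[40,0]]
[[3,9],[4,17],[8,9],[19,0],[30,9],[36,10],[40,0]]
[[3,9],[4,17],[8,9],[19,0],[26,20],[40,0]]
[[3,9],[4,17],[8,20],[15,9],[19,0],[26,20],[40,0]]
[[3,9],[4,17],[8,20],[15,9],[19,0],[26,20],[40,0]]
[[3,9],[4,17],[8,20],[15,9],[19,0],[26,20],[40,16],[46,0]]
[[3,9],[4,17],[8,20],[15,9],[19,0],[26,20],[40,16],[46,0]]
[[3,9],[4,17],[8,20],[15,9],[19,0],[22,4],[26,20],[40,16],[46,0]]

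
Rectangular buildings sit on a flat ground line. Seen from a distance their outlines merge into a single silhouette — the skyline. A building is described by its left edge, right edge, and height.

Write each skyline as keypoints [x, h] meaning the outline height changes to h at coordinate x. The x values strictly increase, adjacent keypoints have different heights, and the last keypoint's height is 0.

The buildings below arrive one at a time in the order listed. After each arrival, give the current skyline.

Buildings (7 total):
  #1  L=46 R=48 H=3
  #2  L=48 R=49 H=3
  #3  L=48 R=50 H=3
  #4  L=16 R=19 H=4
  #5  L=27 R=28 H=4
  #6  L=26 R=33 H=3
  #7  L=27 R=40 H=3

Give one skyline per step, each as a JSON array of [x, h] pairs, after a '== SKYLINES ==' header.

== SKYLINES ==
[[46,3],[48,0]]
[[46,3],[49,0]]
[[46,3],[50,0]]
[[16,4],[19,0],[46,3],[50,0]]
[[16,4],[19,0],[27,4],[28,0],[46,3],[50,0]]
[[16,4],[19,0],[26,3],[27,4],[28,3],[33,0],[46,3],[50,0]]
[[16,4],[19,0],[26,3],[27,4],[28,3],[40,0],[46,3],[50,0]]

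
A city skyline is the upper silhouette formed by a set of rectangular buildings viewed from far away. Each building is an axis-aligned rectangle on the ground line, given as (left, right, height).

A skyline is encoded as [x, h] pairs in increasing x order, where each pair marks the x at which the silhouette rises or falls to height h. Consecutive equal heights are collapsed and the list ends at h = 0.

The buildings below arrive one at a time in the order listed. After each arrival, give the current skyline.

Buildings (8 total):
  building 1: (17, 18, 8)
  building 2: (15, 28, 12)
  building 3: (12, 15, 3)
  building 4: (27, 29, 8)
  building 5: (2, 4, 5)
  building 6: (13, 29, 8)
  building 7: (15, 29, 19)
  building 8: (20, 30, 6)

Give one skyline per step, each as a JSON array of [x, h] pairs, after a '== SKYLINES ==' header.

== SKYLINES ==
[[17,8],[18,0]]
[[15,12],[28,0]]
[[12,3],[15,12],[28,0]]
[[12,3],[15,12],[28,8],[29,0]]
[[2,5],[4,0],[12,3],[15,12],[28,8],[29,0]]
[[2,5],[4,0],[12,3],[13,8],[15,12],[28,8],[29,0]]
[[2,5],[4,0],[12,3],[13,8],[15,19],[29,0]]
[[2,5],[4,0],[12,3],[13,8],[15,19],[29,6],[30,0]]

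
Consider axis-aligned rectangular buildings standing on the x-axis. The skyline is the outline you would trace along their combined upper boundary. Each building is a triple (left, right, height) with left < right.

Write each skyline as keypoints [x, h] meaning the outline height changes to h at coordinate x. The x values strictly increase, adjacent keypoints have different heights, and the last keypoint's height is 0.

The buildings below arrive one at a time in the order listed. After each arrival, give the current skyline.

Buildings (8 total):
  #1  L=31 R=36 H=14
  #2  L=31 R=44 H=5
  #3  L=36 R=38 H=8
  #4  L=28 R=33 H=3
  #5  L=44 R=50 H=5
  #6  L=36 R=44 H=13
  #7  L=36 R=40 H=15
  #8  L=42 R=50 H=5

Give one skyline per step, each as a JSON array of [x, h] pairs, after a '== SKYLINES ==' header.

== SKYLINES ==
[[31,14],[36,0]]
[[31,14],[36,5],[44,0]]
[[31,14],[36,8],[38,5],[44,0]]
[[28,3],[31,14],[36,8],[38,5],[44,0]]
[[28,3],[31,14],[36,8],[38,5],[50,0]]
[[28,3],[31,14],[36,13],[44,5],[50,0]]
[[28,3],[31,14],[36,15],[40,13],[44,5],[50,0]]
[[28,3],[31,14],[36,15],[40,13],[44,5],[50,0]]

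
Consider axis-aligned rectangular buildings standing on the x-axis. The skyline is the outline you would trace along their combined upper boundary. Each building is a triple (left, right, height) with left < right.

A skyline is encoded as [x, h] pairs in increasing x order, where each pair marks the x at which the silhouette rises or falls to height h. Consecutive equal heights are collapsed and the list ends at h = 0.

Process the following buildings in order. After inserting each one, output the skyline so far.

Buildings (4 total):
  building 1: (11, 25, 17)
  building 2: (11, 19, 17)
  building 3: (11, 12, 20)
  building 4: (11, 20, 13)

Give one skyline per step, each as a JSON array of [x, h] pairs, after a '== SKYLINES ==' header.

== SKYLINES ==
[[11,17],[25,0]]
[[11,17],[25,0]]
[[11,20],[12,17],[25,0]]
[[11,20],[12,17],[25,0]]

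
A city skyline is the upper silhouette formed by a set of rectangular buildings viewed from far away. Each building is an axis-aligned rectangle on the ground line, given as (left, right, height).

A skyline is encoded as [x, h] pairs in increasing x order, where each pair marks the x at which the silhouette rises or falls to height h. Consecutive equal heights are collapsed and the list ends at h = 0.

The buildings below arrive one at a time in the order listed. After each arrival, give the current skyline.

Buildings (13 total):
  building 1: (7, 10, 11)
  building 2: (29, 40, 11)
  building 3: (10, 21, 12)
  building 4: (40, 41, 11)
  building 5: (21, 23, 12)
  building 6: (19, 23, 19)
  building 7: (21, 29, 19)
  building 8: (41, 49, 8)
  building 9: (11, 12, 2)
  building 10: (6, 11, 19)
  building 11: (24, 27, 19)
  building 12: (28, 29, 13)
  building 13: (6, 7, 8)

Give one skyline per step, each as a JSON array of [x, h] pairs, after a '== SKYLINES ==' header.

== SKYLINES ==
[[7,11],[10,0]]
[[7,11],[10,0],[29,11],[40,0]]
[[7,11],[10,12],[21,0],[29,11],[40,0]]
[[7,11],[10,12],[21,0],[29,11],[41,0]]
[[7,11],[10,12],[23,0],[29,11],[41,0]]
[[7,11],[10,12],[19,19],[23,0],[29,11],[41,0]]
[[7,11],[10,12],[19,19],[29,11],[41,0]]
[[7,11],[10,12],[19,19],[29,11],[41,8],[49,0]]
[[7,11],[10,12],[19,19],[29,11],[41,8],[49,0]]
[[6,19],[11,12],[19,19],[29,11],[41,8],[49,0]]
[[6,19],[11,12],[19,19],[29,11],[41,8],[49,0]]
[[6,19],[11,12],[19,19],[29,11],[41,8],[49,0]]
[[6,19],[11,12],[19,19],[29,11],[41,8],[49,0]]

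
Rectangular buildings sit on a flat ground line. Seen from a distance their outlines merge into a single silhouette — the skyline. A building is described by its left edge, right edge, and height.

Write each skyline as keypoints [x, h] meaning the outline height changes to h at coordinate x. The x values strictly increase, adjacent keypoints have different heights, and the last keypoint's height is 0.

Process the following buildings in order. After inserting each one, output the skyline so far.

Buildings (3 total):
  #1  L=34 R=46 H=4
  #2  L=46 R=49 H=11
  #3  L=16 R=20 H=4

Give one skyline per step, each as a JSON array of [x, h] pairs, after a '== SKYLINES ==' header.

== SKYLINES ==
[[34,4],[46,0]]
[[34,4],[46,11],[49,0]]
[[16,4],[20,0],[34,4],[46,11],[49,0]]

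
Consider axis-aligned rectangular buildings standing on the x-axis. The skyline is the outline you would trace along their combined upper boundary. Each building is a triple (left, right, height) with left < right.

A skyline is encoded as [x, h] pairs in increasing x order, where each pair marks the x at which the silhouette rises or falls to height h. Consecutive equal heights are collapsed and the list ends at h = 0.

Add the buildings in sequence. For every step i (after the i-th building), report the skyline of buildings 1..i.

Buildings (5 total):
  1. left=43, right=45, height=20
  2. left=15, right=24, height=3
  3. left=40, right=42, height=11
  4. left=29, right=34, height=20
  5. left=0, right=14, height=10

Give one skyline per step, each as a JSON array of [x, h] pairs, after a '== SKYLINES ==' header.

== SKYLINES ==
[[43,20],[45,0]]
[[15,3],[24,0],[43,20],[45,0]]
[[15,3],[24,0],[40,11],[42,0],[43,20],[45,0]]
[[15,3],[24,0],[29,20],[34,0],[40,11],[42,0],[43,20],[45,0]]
[[0,10],[14,0],[15,3],[24,0],[29,20],[34,0],[40,11],[42,0],[43,20],[45,0]]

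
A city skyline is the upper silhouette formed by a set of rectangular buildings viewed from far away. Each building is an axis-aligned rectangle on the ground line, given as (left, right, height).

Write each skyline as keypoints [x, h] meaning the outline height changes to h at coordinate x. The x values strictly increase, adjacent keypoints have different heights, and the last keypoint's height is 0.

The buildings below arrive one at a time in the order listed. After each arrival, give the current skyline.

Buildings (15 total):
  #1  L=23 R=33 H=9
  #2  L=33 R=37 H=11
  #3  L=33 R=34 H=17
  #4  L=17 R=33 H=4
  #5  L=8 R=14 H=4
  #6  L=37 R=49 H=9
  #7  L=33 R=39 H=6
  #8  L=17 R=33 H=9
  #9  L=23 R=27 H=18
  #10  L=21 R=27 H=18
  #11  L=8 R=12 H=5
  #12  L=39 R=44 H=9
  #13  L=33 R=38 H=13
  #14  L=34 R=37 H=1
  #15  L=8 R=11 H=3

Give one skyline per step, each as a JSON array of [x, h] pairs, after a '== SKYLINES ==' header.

== SKYLINES ==
[[23,9],[33,0]]
[[23,9],[33,11],[37,0]]
[[23,9],[33,17],[34,11],[37,0]]
[[17,4],[23,9],[33,17],[34,11],[37,0]]
[[8,4],[14,0],[17,4],[23,9],[33,17],[34,11],[37,0]]
[[8,4],[14,0],[17,4],[23,9],[33,17],[34,11],[37,9],[49,0]]
[[8,4],[14,0],[17,4],[23,9],[33,17],[34,11],[37,9],[49,0]]
[[8,4],[14,0],[17,9],[33,17],[34,11],[37,9],[49,0]]
[[8,4],[14,0],[17,9],[23,18],[27,9],[33,17],[34,11],[37,9],[49,0]]
[[8,4],[14,0],[17,9],[21,18],[27,9],[33,17],[34,11],[37,9],[49,0]]
[[8,5],[12,4],[14,0],[17,9],[21,18],[27,9],[33,17],[34,11],[37,9],[49,0]]
[[8,5],[12,4],[14,0],[17,9],[21,18],[27,9],[33,17],[34,11],[37,9],[49,0]]
[[8,5],[12,4],[14,0],[17,9],[21,18],[27,9],[33,17],[34,13],[38,9],[49,0]]
[[8,5],[12,4],[14,0],[17,9],[21,18],[27,9],[33,17],[34,13],[38,9],[49,0]]
[[8,5],[12,4],[14,0],[17,9],[21,18],[27,9],[33,17],[34,13],[38,9],[49,0]]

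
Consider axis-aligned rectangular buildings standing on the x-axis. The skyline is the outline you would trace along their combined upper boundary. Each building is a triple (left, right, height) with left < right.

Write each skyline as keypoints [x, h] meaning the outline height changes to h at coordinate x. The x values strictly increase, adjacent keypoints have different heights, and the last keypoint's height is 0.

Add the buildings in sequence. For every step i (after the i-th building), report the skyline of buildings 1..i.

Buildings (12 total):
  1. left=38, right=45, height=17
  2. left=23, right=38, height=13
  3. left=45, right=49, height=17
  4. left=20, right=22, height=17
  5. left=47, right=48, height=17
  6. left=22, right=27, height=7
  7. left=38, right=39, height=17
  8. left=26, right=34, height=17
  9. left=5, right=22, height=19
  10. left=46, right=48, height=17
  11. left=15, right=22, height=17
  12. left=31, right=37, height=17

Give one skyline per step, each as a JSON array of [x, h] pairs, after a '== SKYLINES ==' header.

== SKYLINES ==
[[38,17],[45,0]]
[[23,13],[38,17],[45,0]]
[[23,13],[38,17],[49,0]]
[[20,17],[22,0],[23,13],[38,17],[49,0]]
[[20,17],[22,0],[23,13],[38,17],[49,0]]
[[20,17],[22,7],[23,13],[38,17],[49,0]]
[[20,17],[22,7],[23,13],[38,17],[49,0]]
[[20,17],[22,7],[23,13],[26,17],[34,13],[38,17],[49,0]]
[[5,19],[22,7],[23,13],[26,17],[34,13],[38,17],[49,0]]
[[5,19],[22,7],[23,13],[26,17],[34,13],[38,17],[49,0]]
[[5,19],[22,7],[23,13],[26,17],[34,13],[38,17],[49,0]]
[[5,19],[22,7],[23,13],[26,17],[37,13],[38,17],[49,0]]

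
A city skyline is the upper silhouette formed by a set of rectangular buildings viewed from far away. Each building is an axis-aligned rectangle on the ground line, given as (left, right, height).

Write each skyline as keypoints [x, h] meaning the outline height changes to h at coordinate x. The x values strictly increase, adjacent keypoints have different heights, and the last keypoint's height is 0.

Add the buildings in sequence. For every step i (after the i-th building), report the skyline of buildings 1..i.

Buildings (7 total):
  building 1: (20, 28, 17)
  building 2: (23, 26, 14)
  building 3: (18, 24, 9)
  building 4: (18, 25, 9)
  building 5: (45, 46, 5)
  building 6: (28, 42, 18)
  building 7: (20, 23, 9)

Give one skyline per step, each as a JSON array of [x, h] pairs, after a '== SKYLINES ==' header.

== SKYLINES ==
[[20,17],[28,0]]
[[20,17],[28,0]]
[[18,9],[20,17],[28,0]]
[[18,9],[20,17],[28,0]]
[[18,9],[20,17],[28,0],[45,5],[46,0]]
[[18,9],[20,17],[28,18],[42,0],[45,5],[46,0]]
[[18,9],[20,17],[28,18],[42,0],[45,5],[46,0]]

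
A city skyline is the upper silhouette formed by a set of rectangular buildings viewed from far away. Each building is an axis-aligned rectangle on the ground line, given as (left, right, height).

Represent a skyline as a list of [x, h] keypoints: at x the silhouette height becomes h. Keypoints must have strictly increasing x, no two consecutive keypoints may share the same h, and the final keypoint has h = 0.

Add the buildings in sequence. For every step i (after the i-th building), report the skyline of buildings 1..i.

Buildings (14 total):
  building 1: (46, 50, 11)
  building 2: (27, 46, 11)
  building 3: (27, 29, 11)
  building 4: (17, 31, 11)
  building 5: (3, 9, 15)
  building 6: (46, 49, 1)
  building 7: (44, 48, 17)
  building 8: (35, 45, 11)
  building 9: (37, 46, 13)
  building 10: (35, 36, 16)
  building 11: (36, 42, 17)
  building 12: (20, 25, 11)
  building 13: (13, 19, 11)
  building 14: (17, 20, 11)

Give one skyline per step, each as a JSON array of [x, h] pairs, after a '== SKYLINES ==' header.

== SKYLINES ==
[[46,11],[50,0]]
[[27,11],[50,0]]
[[27,11],[50,0]]
[[17,11],[50,0]]
[[3,15],[9,0],[17,11],[50,0]]
[[3,15],[9,0],[17,11],[50,0]]
[[3,15],[9,0],[17,11],[44,17],[48,11],[50,0]]
[[3,15],[9,0],[17,11],[44,17],[48,11],[50,0]]
[[3,15],[9,0],[17,11],[37,13],[44,17],[48,11],[50,0]]
[[3,15],[9,0],[17,11],[35,16],[36,11],[37,13],[44,17],[48,11],[50,0]]
[[3,15],[9,0],[17,11],[35,16],[36,17],[42,13],[44,17],[48,11],[50,0]]
[[3,15],[9,0],[17,11],[35,16],[36,17],[42,13],[44,17],[48,11],[50,0]]
[[3,15],[9,0],[13,11],[35,16],[36,17],[42,13],[44,17],[48,11],[50,0]]
[[3,15],[9,0],[13,11],[35,16],[36,17],[42,13],[44,17],[48,11],[50,0]]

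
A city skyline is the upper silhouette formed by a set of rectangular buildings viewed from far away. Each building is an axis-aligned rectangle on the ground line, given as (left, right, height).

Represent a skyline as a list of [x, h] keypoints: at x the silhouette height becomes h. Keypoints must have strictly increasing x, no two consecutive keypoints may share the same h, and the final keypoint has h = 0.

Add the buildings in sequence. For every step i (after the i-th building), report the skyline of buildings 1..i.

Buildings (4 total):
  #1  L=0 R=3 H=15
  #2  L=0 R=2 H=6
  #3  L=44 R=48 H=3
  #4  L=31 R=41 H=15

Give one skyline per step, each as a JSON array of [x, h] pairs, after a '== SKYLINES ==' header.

== SKYLINES ==
[[0,15],[3,0]]
[[0,15],[3,0]]
[[0,15],[3,0],[44,3],[48,0]]
[[0,15],[3,0],[31,15],[41,0],[44,3],[48,0]]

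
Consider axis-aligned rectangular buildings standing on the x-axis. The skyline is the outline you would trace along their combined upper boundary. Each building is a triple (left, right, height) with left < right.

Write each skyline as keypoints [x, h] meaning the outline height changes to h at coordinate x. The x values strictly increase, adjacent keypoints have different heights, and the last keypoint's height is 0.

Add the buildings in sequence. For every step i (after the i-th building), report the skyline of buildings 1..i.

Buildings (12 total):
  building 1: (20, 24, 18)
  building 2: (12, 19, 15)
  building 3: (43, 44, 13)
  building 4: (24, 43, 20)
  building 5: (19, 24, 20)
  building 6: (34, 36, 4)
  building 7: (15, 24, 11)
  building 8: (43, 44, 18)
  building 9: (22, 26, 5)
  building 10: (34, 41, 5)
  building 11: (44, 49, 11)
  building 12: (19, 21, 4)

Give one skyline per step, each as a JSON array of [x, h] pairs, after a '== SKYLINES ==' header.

== SKYLINES ==
[[20,18],[24,0]]
[[12,15],[19,0],[20,18],[24,0]]
[[12,15],[19,0],[20,18],[24,0],[43,13],[44,0]]
[[12,15],[19,0],[20,18],[24,20],[43,13],[44,0]]
[[12,15],[19,20],[43,13],[44,0]]
[[12,15],[19,20],[43,13],[44,0]]
[[12,15],[19,20],[43,13],[44,0]]
[[12,15],[19,20],[43,18],[44,0]]
[[12,15],[19,20],[43,18],[44,0]]
[[12,15],[19,20],[43,18],[44,0]]
[[12,15],[19,20],[43,18],[44,11],[49,0]]
[[12,15],[19,20],[43,18],[44,11],[49,0]]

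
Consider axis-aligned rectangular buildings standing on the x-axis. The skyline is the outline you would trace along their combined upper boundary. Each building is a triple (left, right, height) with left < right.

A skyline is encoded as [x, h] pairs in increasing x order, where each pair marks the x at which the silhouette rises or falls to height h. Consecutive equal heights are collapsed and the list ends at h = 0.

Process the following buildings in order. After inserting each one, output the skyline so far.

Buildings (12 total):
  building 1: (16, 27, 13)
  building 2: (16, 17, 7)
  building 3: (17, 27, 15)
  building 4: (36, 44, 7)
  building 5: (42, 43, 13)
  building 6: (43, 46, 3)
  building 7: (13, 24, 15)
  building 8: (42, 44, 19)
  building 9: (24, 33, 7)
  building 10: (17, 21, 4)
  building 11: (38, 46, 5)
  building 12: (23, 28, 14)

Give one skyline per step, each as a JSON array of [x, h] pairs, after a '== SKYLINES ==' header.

== SKYLINES ==
[[16,13],[27,0]]
[[16,13],[27,0]]
[[16,13],[17,15],[27,0]]
[[16,13],[17,15],[27,0],[36,7],[44,0]]
[[16,13],[17,15],[27,0],[36,7],[42,13],[43,7],[44,0]]
[[16,13],[17,15],[27,0],[36,7],[42,13],[43,7],[44,3],[46,0]]
[[13,15],[27,0],[36,7],[42,13],[43,7],[44,3],[46,0]]
[[13,15],[27,0],[36,7],[42,19],[44,3],[46,0]]
[[13,15],[27,7],[33,0],[36,7],[42,19],[44,3],[46,0]]
[[13,15],[27,7],[33,0],[36,7],[42,19],[44,3],[46,0]]
[[13,15],[27,7],[33,0],[36,7],[42,19],[44,5],[46,0]]
[[13,15],[27,14],[28,7],[33,0],[36,7],[42,19],[44,5],[46,0]]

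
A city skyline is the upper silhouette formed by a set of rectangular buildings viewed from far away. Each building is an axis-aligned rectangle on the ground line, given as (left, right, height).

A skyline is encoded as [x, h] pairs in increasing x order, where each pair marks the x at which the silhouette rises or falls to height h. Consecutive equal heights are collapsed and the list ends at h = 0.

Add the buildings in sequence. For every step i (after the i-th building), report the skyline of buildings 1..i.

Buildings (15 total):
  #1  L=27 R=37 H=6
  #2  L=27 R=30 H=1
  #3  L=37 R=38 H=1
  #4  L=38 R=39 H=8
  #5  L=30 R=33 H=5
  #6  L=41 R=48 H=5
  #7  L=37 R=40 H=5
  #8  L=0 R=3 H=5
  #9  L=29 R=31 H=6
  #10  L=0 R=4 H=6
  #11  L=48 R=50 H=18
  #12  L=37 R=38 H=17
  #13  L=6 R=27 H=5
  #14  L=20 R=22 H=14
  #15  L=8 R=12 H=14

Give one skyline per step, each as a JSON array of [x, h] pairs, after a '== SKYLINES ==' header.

== SKYLINES ==
[[27,6],[37,0]]
[[27,6],[37,0]]
[[27,6],[37,1],[38,0]]
[[27,6],[37,1],[38,8],[39,0]]
[[27,6],[37,1],[38,8],[39,0]]
[[27,6],[37,1],[38,8],[39,0],[41,5],[48,0]]
[[27,6],[37,5],[38,8],[39,5],[40,0],[41,5],[48,0]]
[[0,5],[3,0],[27,6],[37,5],[38,8],[39,5],[40,0],[41,5],[48,0]]
[[0,5],[3,0],[27,6],[37,5],[38,8],[39,5],[40,0],[41,5],[48,0]]
[[0,6],[4,0],[27,6],[37,5],[38,8],[39,5],[40,0],[41,5],[48,0]]
[[0,6],[4,0],[27,6],[37,5],[38,8],[39,5],[40,0],[41,5],[48,18],[50,0]]
[[0,6],[4,0],[27,6],[37,17],[38,8],[39,5],[40,0],[41,5],[48,18],[50,0]]
[[0,6],[4,0],[6,5],[27,6],[37,17],[38,8],[39,5],[40,0],[41,5],[48,18],[50,0]]
[[0,6],[4,0],[6,5],[20,14],[22,5],[27,6],[37,17],[38,8],[39,5],[40,0],[41,5],[48,18],[50,0]]
[[0,6],[4,0],[6,5],[8,14],[12,5],[20,14],[22,5],[27,6],[37,17],[38,8],[39,5],[40,0],[41,5],[48,18],[50,0]]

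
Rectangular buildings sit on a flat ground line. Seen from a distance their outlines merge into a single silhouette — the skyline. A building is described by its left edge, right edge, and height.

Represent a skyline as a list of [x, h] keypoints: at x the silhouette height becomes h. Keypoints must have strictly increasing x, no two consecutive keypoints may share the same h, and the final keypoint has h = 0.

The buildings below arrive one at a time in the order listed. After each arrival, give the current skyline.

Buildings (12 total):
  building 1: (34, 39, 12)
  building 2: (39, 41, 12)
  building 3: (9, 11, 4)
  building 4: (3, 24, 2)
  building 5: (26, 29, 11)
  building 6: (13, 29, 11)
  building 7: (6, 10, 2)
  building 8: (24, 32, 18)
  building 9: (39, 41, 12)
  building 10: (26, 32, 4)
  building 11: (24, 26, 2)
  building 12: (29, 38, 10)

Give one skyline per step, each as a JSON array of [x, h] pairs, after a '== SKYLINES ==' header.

== SKYLINES ==
[[34,12],[39,0]]
[[34,12],[41,0]]
[[9,4],[11,0],[34,12],[41,0]]
[[3,2],[9,4],[11,2],[24,0],[34,12],[41,0]]
[[3,2],[9,4],[11,2],[24,0],[26,11],[29,0],[34,12],[41,0]]
[[3,2],[9,4],[11,2],[13,11],[29,0],[34,12],[41,0]]
[[3,2],[9,4],[11,2],[13,11],[29,0],[34,12],[41,0]]
[[3,2],[9,4],[11,2],[13,11],[24,18],[32,0],[34,12],[41,0]]
[[3,2],[9,4],[11,2],[13,11],[24,18],[32,0],[34,12],[41,0]]
[[3,2],[9,4],[11,2],[13,11],[24,18],[32,0],[34,12],[41,0]]
[[3,2],[9,4],[11,2],[13,11],[24,18],[32,0],[34,12],[41,0]]
[[3,2],[9,4],[11,2],[13,11],[24,18],[32,10],[34,12],[41,0]]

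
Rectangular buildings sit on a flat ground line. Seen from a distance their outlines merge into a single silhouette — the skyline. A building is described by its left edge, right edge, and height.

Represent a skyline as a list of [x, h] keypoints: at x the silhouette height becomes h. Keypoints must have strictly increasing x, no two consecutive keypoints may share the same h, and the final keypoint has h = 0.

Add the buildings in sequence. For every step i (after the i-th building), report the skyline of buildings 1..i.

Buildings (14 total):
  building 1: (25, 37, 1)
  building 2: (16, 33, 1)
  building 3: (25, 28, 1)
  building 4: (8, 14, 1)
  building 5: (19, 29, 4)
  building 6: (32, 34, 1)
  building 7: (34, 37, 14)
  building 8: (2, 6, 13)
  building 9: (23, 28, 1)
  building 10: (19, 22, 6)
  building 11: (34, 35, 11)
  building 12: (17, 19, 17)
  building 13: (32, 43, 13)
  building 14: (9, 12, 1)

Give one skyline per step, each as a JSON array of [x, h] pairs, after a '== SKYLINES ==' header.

== SKYLINES ==
[[25,1],[37,0]]
[[16,1],[37,0]]
[[16,1],[37,0]]
[[8,1],[14,0],[16,1],[37,0]]
[[8,1],[14,0],[16,1],[19,4],[29,1],[37,0]]
[[8,1],[14,0],[16,1],[19,4],[29,1],[37,0]]
[[8,1],[14,0],[16,1],[19,4],[29,1],[34,14],[37,0]]
[[2,13],[6,0],[8,1],[14,0],[16,1],[19,4],[29,1],[34,14],[37,0]]
[[2,13],[6,0],[8,1],[14,0],[16,1],[19,4],[29,1],[34,14],[37,0]]
[[2,13],[6,0],[8,1],[14,0],[16,1],[19,6],[22,4],[29,1],[34,14],[37,0]]
[[2,13],[6,0],[8,1],[14,0],[16,1],[19,6],[22,4],[29,1],[34,14],[37,0]]
[[2,13],[6,0],[8,1],[14,0],[16,1],[17,17],[19,6],[22,4],[29,1],[34,14],[37,0]]
[[2,13],[6,0],[8,1],[14,0],[16,1],[17,17],[19,6],[22,4],[29,1],[32,13],[34,14],[37,13],[43,0]]
[[2,13],[6,0],[8,1],[14,0],[16,1],[17,17],[19,6],[22,4],[29,1],[32,13],[34,14],[37,13],[43,0]]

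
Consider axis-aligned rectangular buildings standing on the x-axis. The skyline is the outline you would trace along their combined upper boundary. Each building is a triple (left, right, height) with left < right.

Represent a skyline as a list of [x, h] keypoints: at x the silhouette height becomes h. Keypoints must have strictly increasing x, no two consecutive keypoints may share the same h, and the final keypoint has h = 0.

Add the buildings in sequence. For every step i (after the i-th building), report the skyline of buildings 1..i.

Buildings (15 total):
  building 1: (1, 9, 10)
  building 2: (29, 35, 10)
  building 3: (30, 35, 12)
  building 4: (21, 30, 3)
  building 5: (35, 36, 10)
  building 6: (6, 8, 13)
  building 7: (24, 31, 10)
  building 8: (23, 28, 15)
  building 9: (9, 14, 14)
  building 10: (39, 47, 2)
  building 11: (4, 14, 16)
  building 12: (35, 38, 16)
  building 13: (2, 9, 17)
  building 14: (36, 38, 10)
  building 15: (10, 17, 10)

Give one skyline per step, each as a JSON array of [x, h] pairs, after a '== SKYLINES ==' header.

== SKYLINES ==
[[1,10],[9,0]]
[[1,10],[9,0],[29,10],[35,0]]
[[1,10],[9,0],[29,10],[30,12],[35,0]]
[[1,10],[9,0],[21,3],[29,10],[30,12],[35,0]]
[[1,10],[9,0],[21,3],[29,10],[30,12],[35,10],[36,0]]
[[1,10],[6,13],[8,10],[9,0],[21,3],[29,10],[30,12],[35,10],[36,0]]
[[1,10],[6,13],[8,10],[9,0],[21,3],[24,10],[30,12],[35,10],[36,0]]
[[1,10],[6,13],[8,10],[9,0],[21,3],[23,15],[28,10],[30,12],[35,10],[36,0]]
[[1,10],[6,13],[8,10],[9,14],[14,0],[21,3],[23,15],[28,10],[30,12],[35,10],[36,0]]
[[1,10],[6,13],[8,10],[9,14],[14,0],[21,3],[23,15],[28,10],[30,12],[35,10],[36,0],[39,2],[47,0]]
[[1,10],[4,16],[14,0],[21,3],[23,15],[28,10],[30,12],[35,10],[36,0],[39,2],[47,0]]
[[1,10],[4,16],[14,0],[21,3],[23,15],[28,10],[30,12],[35,16],[38,0],[39,2],[47,0]]
[[1,10],[2,17],[9,16],[14,0],[21,3],[23,15],[28,10],[30,12],[35,16],[38,0],[39,2],[47,0]]
[[1,10],[2,17],[9,16],[14,0],[21,3],[23,15],[28,10],[30,12],[35,16],[38,0],[39,2],[47,0]]
[[1,10],[2,17],[9,16],[14,10],[17,0],[21,3],[23,15],[28,10],[30,12],[35,16],[38,0],[39,2],[47,0]]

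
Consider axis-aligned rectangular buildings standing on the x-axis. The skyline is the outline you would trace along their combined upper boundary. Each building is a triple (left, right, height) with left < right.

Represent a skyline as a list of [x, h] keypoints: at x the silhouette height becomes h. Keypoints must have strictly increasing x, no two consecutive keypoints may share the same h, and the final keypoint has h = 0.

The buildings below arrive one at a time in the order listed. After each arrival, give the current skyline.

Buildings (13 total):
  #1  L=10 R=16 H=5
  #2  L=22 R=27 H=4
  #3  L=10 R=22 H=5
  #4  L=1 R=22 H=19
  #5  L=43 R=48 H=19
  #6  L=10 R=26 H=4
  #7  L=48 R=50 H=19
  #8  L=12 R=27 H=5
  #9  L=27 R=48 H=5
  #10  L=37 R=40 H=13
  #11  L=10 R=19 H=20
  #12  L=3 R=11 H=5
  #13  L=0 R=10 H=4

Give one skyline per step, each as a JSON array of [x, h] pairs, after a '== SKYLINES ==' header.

== SKYLINES ==
[[10,5],[16,0]]
[[10,5],[16,0],[22,4],[27,0]]
[[10,5],[22,4],[27,0]]
[[1,19],[22,4],[27,0]]
[[1,19],[22,4],[27,0],[43,19],[48,0]]
[[1,19],[22,4],[27,0],[43,19],[48,0]]
[[1,19],[22,4],[27,0],[43,19],[50,0]]
[[1,19],[22,5],[27,0],[43,19],[50,0]]
[[1,19],[22,5],[43,19],[50,0]]
[[1,19],[22,5],[37,13],[40,5],[43,19],[50,0]]
[[1,19],[10,20],[19,19],[22,5],[37,13],[40,5],[43,19],[50,0]]
[[1,19],[10,20],[19,19],[22,5],[37,13],[40,5],[43,19],[50,0]]
[[0,4],[1,19],[10,20],[19,19],[22,5],[37,13],[40,5],[43,19],[50,0]]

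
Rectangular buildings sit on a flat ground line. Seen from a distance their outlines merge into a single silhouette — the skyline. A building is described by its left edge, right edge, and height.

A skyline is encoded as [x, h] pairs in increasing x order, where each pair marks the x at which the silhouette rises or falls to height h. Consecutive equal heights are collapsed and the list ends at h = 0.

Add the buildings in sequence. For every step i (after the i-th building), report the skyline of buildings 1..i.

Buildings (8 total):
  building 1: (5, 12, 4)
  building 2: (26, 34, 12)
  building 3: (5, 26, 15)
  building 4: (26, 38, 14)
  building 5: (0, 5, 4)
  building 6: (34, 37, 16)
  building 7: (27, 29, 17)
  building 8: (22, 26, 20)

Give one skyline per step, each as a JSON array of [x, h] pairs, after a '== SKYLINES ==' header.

== SKYLINES ==
[[5,4],[12,0]]
[[5,4],[12,0],[26,12],[34,0]]
[[5,15],[26,12],[34,0]]
[[5,15],[26,14],[38,0]]
[[0,4],[5,15],[26,14],[38,0]]
[[0,4],[5,15],[26,14],[34,16],[37,14],[38,0]]
[[0,4],[5,15],[26,14],[27,17],[29,14],[34,16],[37,14],[38,0]]
[[0,4],[5,15],[22,20],[26,14],[27,17],[29,14],[34,16],[37,14],[38,0]]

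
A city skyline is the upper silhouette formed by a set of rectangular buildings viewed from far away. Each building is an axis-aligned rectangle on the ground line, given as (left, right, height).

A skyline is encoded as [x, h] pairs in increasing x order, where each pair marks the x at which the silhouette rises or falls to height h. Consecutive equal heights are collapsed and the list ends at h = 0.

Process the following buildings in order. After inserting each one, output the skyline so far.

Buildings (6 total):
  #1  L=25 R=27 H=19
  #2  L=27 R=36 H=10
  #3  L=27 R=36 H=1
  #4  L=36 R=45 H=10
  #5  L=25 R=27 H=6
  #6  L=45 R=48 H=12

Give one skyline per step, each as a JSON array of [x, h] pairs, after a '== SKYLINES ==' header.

== SKYLINES ==
[[25,19],[27,0]]
[[25,19],[27,10],[36,0]]
[[25,19],[27,10],[36,0]]
[[25,19],[27,10],[45,0]]
[[25,19],[27,10],[45,0]]
[[25,19],[27,10],[45,12],[48,0]]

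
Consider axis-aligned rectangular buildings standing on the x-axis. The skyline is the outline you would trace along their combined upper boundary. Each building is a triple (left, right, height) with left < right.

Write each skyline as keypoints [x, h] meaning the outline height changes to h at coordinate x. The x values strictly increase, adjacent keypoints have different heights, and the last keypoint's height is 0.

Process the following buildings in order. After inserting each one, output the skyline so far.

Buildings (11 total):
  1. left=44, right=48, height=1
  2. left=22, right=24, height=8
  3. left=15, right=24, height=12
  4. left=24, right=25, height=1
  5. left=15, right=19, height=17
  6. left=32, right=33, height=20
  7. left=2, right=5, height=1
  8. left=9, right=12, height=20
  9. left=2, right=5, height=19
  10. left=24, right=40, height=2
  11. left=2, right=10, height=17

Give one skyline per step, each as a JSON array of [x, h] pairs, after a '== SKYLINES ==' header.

== SKYLINES ==
[[44,1],[48,0]]
[[22,8],[24,0],[44,1],[48,0]]
[[15,12],[24,0],[44,1],[48,0]]
[[15,12],[24,1],[25,0],[44,1],[48,0]]
[[15,17],[19,12],[24,1],[25,0],[44,1],[48,0]]
[[15,17],[19,12],[24,1],[25,0],[32,20],[33,0],[44,1],[48,0]]
[[2,1],[5,0],[15,17],[19,12],[24,1],[25,0],[32,20],[33,0],[44,1],[48,0]]
[[2,1],[5,0],[9,20],[12,0],[15,17],[19,12],[24,1],[25,0],[32,20],[33,0],[44,1],[48,0]]
[[2,19],[5,0],[9,20],[12,0],[15,17],[19,12],[24,1],[25,0],[32,20],[33,0],[44,1],[48,0]]
[[2,19],[5,0],[9,20],[12,0],[15,17],[19,12],[24,2],[32,20],[33,2],[40,0],[44,1],[48,0]]
[[2,19],[5,17],[9,20],[12,0],[15,17],[19,12],[24,2],[32,20],[33,2],[40,0],[44,1],[48,0]]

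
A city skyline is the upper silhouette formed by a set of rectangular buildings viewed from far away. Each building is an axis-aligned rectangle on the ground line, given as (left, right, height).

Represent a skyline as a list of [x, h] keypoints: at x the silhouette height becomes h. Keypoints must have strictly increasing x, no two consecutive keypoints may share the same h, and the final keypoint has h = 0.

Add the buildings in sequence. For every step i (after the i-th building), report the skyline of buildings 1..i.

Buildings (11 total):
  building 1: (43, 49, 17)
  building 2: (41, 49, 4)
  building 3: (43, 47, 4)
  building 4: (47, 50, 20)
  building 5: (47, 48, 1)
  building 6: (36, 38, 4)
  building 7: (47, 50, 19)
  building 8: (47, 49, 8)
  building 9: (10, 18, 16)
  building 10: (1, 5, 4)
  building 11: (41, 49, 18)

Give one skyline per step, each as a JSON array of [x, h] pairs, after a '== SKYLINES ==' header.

== SKYLINES ==
[[43,17],[49,0]]
[[41,4],[43,17],[49,0]]
[[41,4],[43,17],[49,0]]
[[41,4],[43,17],[47,20],[50,0]]
[[41,4],[43,17],[47,20],[50,0]]
[[36,4],[38,0],[41,4],[43,17],[47,20],[50,0]]
[[36,4],[38,0],[41,4],[43,17],[47,20],[50,0]]
[[36,4],[38,0],[41,4],[43,17],[47,20],[50,0]]
[[10,16],[18,0],[36,4],[38,0],[41,4],[43,17],[47,20],[50,0]]
[[1,4],[5,0],[10,16],[18,0],[36,4],[38,0],[41,4],[43,17],[47,20],[50,0]]
[[1,4],[5,0],[10,16],[18,0],[36,4],[38,0],[41,18],[47,20],[50,0]]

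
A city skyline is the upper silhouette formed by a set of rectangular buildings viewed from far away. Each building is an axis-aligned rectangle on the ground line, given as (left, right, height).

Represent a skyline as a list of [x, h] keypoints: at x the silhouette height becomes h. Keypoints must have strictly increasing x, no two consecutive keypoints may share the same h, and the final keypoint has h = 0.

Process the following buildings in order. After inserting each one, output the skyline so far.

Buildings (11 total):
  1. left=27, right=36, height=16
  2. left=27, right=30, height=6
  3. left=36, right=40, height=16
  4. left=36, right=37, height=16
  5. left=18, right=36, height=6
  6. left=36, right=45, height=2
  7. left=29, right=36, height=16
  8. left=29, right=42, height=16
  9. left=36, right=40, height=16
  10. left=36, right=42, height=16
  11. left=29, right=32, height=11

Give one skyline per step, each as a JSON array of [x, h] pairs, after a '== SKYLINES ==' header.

== SKYLINES ==
[[27,16],[36,0]]
[[27,16],[36,0]]
[[27,16],[40,0]]
[[27,16],[40,0]]
[[18,6],[27,16],[40,0]]
[[18,6],[27,16],[40,2],[45,0]]
[[18,6],[27,16],[40,2],[45,0]]
[[18,6],[27,16],[42,2],[45,0]]
[[18,6],[27,16],[42,2],[45,0]]
[[18,6],[27,16],[42,2],[45,0]]
[[18,6],[27,16],[42,2],[45,0]]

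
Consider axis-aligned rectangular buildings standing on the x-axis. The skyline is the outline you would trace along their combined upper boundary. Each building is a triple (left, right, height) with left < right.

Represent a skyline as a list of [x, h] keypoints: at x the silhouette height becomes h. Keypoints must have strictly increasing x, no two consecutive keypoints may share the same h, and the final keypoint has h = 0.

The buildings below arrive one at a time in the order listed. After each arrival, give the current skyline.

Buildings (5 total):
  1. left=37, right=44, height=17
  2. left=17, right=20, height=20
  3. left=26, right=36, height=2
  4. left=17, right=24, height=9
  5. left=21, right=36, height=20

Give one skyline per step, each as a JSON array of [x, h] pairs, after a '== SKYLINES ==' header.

== SKYLINES ==
[[37,17],[44,0]]
[[17,20],[20,0],[37,17],[44,0]]
[[17,20],[20,0],[26,2],[36,0],[37,17],[44,0]]
[[17,20],[20,9],[24,0],[26,2],[36,0],[37,17],[44,0]]
[[17,20],[20,9],[21,20],[36,0],[37,17],[44,0]]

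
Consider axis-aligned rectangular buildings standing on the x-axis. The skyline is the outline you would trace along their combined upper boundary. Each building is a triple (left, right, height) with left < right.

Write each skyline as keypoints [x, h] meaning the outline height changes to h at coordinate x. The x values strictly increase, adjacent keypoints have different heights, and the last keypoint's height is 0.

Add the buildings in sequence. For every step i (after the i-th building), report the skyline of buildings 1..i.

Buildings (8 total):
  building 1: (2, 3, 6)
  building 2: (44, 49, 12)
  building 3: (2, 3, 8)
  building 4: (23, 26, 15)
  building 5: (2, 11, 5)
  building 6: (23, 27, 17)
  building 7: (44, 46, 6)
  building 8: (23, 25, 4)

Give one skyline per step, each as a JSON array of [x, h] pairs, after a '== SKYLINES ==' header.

== SKYLINES ==
[[2,6],[3,0]]
[[2,6],[3,0],[44,12],[49,0]]
[[2,8],[3,0],[44,12],[49,0]]
[[2,8],[3,0],[23,15],[26,0],[44,12],[49,0]]
[[2,8],[3,5],[11,0],[23,15],[26,0],[44,12],[49,0]]
[[2,8],[3,5],[11,0],[23,17],[27,0],[44,12],[49,0]]
[[2,8],[3,5],[11,0],[23,17],[27,0],[44,12],[49,0]]
[[2,8],[3,5],[11,0],[23,17],[27,0],[44,12],[49,0]]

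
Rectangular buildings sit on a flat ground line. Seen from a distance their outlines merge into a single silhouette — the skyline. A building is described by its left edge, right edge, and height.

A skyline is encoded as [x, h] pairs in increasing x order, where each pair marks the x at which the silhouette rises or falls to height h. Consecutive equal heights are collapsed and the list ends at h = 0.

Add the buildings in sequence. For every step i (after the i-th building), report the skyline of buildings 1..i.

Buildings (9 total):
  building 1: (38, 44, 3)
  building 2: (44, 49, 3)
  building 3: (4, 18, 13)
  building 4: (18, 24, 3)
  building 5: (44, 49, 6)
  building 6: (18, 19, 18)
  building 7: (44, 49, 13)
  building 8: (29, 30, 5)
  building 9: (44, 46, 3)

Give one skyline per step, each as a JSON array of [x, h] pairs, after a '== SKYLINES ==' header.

== SKYLINES ==
[[38,3],[44,0]]
[[38,3],[49,0]]
[[4,13],[18,0],[38,3],[49,0]]
[[4,13],[18,3],[24,0],[38,3],[49,0]]
[[4,13],[18,3],[24,0],[38,3],[44,6],[49,0]]
[[4,13],[18,18],[19,3],[24,0],[38,3],[44,6],[49,0]]
[[4,13],[18,18],[19,3],[24,0],[38,3],[44,13],[49,0]]
[[4,13],[18,18],[19,3],[24,0],[29,5],[30,0],[38,3],[44,13],[49,0]]
[[4,13],[18,18],[19,3],[24,0],[29,5],[30,0],[38,3],[44,13],[49,0]]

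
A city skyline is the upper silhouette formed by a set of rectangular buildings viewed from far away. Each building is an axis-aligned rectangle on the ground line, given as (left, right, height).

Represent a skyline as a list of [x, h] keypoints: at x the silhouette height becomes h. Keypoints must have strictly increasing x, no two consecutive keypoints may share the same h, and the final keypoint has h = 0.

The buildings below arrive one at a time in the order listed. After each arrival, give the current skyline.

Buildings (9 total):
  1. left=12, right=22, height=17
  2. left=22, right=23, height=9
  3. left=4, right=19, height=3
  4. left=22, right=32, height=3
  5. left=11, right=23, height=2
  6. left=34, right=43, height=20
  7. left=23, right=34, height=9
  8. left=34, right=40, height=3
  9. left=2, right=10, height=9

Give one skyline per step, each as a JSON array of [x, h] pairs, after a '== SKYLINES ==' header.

== SKYLINES ==
[[12,17],[22,0]]
[[12,17],[22,9],[23,0]]
[[4,3],[12,17],[22,9],[23,0]]
[[4,3],[12,17],[22,9],[23,3],[32,0]]
[[4,3],[12,17],[22,9],[23,3],[32,0]]
[[4,3],[12,17],[22,9],[23,3],[32,0],[34,20],[43,0]]
[[4,3],[12,17],[22,9],[34,20],[43,0]]
[[4,3],[12,17],[22,9],[34,20],[43,0]]
[[2,9],[10,3],[12,17],[22,9],[34,20],[43,0]]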